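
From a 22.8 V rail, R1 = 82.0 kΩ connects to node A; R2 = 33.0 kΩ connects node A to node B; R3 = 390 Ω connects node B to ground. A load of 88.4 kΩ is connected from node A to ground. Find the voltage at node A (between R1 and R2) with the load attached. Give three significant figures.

Below node A the series string R2+R3 = 33390 Ω sits in parallel with the 88400 Ω load: 24240 Ω.
V_A = 22.8 × 24240/(82000 + 24240) = 5.20 V.

V ≈ 5.20 V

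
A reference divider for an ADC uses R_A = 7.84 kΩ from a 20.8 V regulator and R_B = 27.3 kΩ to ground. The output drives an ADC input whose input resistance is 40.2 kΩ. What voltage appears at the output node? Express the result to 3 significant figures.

The load sits in parallel with R_B: R_B‖R_L = (27.3 × 40.2) / (27.3 + 40.2) = 16.26 kΩ.
V_out = 20.8 × 16.26 / (7.84 + 16.26) = 20.8 × 16.26/24.10 = 14.0 V.

V_out ≈ 14.0 V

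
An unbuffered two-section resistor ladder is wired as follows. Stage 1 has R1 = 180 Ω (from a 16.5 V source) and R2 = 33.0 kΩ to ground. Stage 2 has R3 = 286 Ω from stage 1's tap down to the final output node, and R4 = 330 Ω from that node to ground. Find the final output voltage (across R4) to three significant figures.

V_out ≈ 6.81 V

Stage 2 presents R3+R4 = 616.0 Ω as a load on stage 1's tap.
Stage 1's lower leg becomes R2‖(R3+R4) = 604.7 Ω, so V_mid = 16.5 × 604.7/784.7 = 12.72 V.
Stage 2 is itself unloaded: V_out = V_mid × R4/(R3+R4) = 12.72 × 330/616.0 = 6.81 V.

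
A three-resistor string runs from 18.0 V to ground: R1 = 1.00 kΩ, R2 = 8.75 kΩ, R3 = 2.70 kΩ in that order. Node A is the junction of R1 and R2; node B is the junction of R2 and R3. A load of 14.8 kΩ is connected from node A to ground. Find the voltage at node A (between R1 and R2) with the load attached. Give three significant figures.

V ≈ 15.6 V

Below node A the series string R2+R3 = 11.45 kΩ sits in parallel with the 14.8 kΩ load: 6.456 kΩ.
V_A = 18.0 × 6.456/(1.00 + 6.456) = 15.6 V.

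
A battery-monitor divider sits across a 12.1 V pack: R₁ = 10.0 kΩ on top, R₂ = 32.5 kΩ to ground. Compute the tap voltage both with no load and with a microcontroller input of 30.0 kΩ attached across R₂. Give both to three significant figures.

Unloaded: 9.25 V; loaded: 7.37 V

Open-circuit: V = 12.1 × 32.5/(10.0 + 32.5) = 9.25 V.
With the load, R₂ becomes R₂‖R_L = 15.60 kΩ, so V = 12.1 × 15.60/25.60 = 7.37 V.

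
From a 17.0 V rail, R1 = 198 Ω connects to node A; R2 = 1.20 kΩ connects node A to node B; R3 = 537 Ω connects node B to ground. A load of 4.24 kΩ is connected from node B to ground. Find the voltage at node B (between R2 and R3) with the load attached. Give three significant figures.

At node B, R3 is in parallel with the load: R3‖R_L = 476.6 Ω.
Below node A the resistance is R2 + (R3‖R_L) = 1677 Ω, so V_A = 17.0 × 1677/1875 = 15.20 V.
Then V_B = V_A × (R3‖R_L)/(R2 + R3‖R_L) = 15.20 × 476.6/1677 = 4.32 V.

V ≈ 4.32 V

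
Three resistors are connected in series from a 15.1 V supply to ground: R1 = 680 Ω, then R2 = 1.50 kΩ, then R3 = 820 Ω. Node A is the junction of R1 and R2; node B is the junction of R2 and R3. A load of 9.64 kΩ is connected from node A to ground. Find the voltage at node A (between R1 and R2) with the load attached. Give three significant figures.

V ≈ 11.1 V

Below node A the series string R2+R3 = 2320 Ω sits in parallel with the 9640 Ω load: 1870 Ω.
V_A = 15.1 × 1870/(680 + 1870) = 11.1 V.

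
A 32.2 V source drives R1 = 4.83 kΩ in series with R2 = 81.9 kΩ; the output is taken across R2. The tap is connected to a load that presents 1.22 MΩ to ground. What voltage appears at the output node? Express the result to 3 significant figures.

V_out ≈ 30.3 V

The load sits in parallel with R2: R2‖R_L = (81.9 × 1220) / (81.9 + 1220) = 76.75 kΩ.
V_out = 32.2 × 76.75 / (4.83 + 76.75) = 32.2 × 76.75/81.58 = 30.3 V.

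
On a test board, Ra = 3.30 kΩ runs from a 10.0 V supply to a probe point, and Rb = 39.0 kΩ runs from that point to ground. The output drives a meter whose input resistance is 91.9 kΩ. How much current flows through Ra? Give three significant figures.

I ≈ 0.326 mA

Rb‖R_L = 27.38 kΩ, so the source sees Ra + Rb‖R_L = 30.68 kΩ.
I = 10.0 V / 30.68 kΩ = 0.326 mA.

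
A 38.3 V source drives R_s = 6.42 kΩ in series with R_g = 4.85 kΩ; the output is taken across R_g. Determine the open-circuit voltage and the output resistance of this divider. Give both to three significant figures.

V_th is the open-circuit tap voltage: 38.3 × 4.85/(6.42 + 4.85) = 16.5 V.
With the supply zeroed, R_s and R_g appear in parallel from the tap: R_th = R_s‖R_g = (6.42 × 4.85)/11.27 = 2.76 kΩ.

V_th = 16.5 V, R_th = 2.76 kΩ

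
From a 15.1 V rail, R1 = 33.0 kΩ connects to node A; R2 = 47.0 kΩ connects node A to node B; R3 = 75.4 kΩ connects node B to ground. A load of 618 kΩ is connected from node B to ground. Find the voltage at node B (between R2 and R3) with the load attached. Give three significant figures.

V ≈ 6.89 V

At node B, R3 is in parallel with the load: R3‖R_L = 67.20 kΩ.
Below node A the resistance is R2 + (R3‖R_L) = 114.2 kΩ, so V_A = 15.1 × 114.2/147.2 = 11.71 V.
Then V_B = V_A × (R3‖R_L)/(R2 + R3‖R_L) = 11.71 × 67.20/114.2 = 6.89 V.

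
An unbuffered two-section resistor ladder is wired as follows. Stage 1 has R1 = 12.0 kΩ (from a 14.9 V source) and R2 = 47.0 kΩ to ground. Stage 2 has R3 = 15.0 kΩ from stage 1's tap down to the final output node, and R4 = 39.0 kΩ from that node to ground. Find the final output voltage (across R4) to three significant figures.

V_out ≈ 7.28 V

Stage 2 presents R3+R4 = 54.00 kΩ as a load on stage 1's tap.
Stage 1's lower leg becomes R2‖(R3+R4) = 25.13 kΩ, so V_mid = 14.9 × 25.13/37.13 = 10.08 V.
Stage 2 is itself unloaded: V_out = V_mid × R4/(R3+R4) = 10.08 × 39.0/54.00 = 7.28 V.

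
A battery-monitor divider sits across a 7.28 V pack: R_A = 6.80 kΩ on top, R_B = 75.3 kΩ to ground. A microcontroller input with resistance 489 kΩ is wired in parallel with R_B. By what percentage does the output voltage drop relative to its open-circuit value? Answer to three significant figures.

1.26 %

The divider's output (Thévenin) resistance is R_A‖R_B = 6.237 kΩ.
Fractional drop under load = R_th/(R_th + R_L) = 6.237 / (6.237 + 489) = 0.01259.
So the output falls by 1.26 %.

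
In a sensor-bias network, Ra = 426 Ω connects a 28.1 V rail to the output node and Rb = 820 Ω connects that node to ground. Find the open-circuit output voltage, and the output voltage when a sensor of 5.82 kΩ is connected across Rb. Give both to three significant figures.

Open-circuit: V = 28.1 × 820/(426 + 820) = 18.5 V.
With the load, Rb becomes Rb‖R_L = 718.7 Ω, so V = 28.1 × 718.7/1145 = 17.6 V.

Unloaded: 18.5 V; loaded: 17.6 V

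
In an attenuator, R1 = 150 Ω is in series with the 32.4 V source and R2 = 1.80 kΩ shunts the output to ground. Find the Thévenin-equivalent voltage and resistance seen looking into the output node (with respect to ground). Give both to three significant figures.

V_th = 29.9 V, R_th = 138 Ω

V_th is the open-circuit tap voltage: 32.4 × 1800/(150 + 1800) = 29.9 V.
With the supply zeroed, R1 and R2 appear in parallel from the tap: R_th = R1‖R2 = (150 × 1800)/1950 = 138 Ω.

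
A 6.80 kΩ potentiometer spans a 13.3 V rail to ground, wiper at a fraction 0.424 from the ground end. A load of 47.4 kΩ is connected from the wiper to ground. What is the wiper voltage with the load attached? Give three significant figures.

The wiper splits the pot into (1−α)R = 3.917 kΩ above and αR = 2.883 kΩ below.
Lower section ‖ load = 2.718 kΩ.
V_wiper = 13.3 × 2.718/(3.917 + 2.718) = 5.45 V.

V ≈ 5.45 V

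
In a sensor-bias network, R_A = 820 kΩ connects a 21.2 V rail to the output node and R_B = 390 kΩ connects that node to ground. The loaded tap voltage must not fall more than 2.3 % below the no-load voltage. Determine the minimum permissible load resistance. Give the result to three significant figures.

Output resistance R_th = R_A‖R_B = (820 × 390)/1210 = 264.3 kΩ.
The fractional drop is R_th/(R_th + R_L); requiring this ≤ 0.0230 gives R_L ≥ R_th(1/0.0230 − 1) = 264.3 × 42.48 = 11.2 MΩ.

R_L(min) ≈ 11.2 MΩ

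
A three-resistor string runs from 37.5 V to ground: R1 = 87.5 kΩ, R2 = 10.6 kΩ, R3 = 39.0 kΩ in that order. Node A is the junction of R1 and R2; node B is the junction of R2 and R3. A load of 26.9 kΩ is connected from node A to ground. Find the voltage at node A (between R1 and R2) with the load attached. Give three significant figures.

Below node A the series string R2+R3 = 49.60 kΩ sits in parallel with the 26.9 kΩ load: 17.44 kΩ.
V_A = 37.5 × 17.44/(87.5 + 17.44) = 6.23 V.

V ≈ 6.23 V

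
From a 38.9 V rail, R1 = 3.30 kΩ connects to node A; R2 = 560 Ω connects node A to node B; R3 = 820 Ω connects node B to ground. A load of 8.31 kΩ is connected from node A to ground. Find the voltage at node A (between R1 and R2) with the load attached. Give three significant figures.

Below node A the series string R2+R3 = 1380 Ω sits in parallel with the 8310 Ω load: 1183 Ω.
V_A = 38.9 × 1183/(3300 + 1183) = 10.3 V.

V ≈ 10.3 V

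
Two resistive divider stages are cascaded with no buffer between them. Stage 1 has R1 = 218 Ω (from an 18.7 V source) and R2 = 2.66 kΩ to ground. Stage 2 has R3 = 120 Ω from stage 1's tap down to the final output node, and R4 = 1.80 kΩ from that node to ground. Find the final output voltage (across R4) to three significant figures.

Stage 2 presents R3+R4 = 1920 Ω as a load on stage 1's tap.
Stage 1's lower leg becomes R2‖(R3+R4) = 1115 Ω, so V_mid = 18.7 × 1115/1333 = 15.64 V.
Stage 2 is itself unloaded: V_out = V_mid × R4/(R3+R4) = 15.64 × 1800/1920 = 14.7 V.

V_out ≈ 14.7 V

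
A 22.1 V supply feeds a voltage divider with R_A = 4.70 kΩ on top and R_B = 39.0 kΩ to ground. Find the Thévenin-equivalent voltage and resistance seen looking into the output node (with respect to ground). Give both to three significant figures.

V_th = 19.7 V, R_th = 4.19 kΩ

V_th is the open-circuit tap voltage: 22.1 × 39.0/(4.70 + 39.0) = 19.7 V.
With the supply zeroed, R_A and R_B appear in parallel from the tap: R_th = R_A‖R_B = (4.70 × 39.0)/43.70 = 4.19 kΩ.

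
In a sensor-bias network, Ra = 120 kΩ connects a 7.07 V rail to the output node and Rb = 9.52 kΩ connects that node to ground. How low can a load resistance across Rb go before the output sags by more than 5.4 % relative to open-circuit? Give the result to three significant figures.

R_L(min) ≈ 155 kΩ

Output resistance R_th = Ra‖Rb = (120 × 9.52)/129.5 = 8.820 kΩ.
The fractional drop is R_th/(R_th + R_L); requiring this ≤ 0.0540 gives R_L ≥ R_th(1/0.0540 − 1) = 8.820 × 17.52 = 155 kΩ.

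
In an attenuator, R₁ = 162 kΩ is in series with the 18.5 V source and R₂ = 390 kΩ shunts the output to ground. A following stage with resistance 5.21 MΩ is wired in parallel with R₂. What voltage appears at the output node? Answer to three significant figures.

V_out ≈ 12.8 V

The load sits in parallel with R₂: R₂‖R_L = (390 × 5210) / (390 + 5210) = 362.8 kΩ.
V_out = 18.5 × 362.8 / (162 + 362.8) = 18.5 × 362.8/524.8 = 12.8 V.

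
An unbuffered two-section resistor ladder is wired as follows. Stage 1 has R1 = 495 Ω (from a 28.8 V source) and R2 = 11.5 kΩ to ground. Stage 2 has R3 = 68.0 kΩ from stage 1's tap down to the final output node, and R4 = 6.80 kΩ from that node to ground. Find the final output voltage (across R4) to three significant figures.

V_out ≈ 2.49 V

Stage 2 presents R3+R4 = 74800 Ω as a load on stage 1's tap.
Stage 1's lower leg becomes R2‖(R3+R4) = 9968 Ω, so V_mid = 28.8 × 9968/10460 = 27.44 V.
Stage 2 is itself unloaded: V_out = V_mid × R4/(R3+R4) = 27.44 × 6800/74800 = 2.49 V.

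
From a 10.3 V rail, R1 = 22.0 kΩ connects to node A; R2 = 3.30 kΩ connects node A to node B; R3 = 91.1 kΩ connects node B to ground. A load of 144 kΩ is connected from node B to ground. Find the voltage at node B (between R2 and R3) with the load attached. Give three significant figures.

At node B, R3 is in parallel with the load: R3‖R_L = 55.80 kΩ.
Below node A the resistance is R2 + (R3‖R_L) = 59.10 kΩ, so V_A = 10.3 × 59.10/81.10 = 7.506 V.
Then V_B = V_A × (R3‖R_L)/(R2 + R3‖R_L) = 7.506 × 55.80/59.10 = 7.09 V.

V ≈ 7.09 V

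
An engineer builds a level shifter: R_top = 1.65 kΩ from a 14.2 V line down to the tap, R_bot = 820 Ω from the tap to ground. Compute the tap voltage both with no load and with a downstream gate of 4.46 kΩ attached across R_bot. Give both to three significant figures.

Open-circuit: V = 14.2 × 820/(1650 + 820) = 4.71 V.
With the load, R_bot becomes R_bot‖R_L = 692.7 Ω, so V = 14.2 × 692.7/2343 = 4.20 V.

Unloaded: 4.71 V; loaded: 4.20 V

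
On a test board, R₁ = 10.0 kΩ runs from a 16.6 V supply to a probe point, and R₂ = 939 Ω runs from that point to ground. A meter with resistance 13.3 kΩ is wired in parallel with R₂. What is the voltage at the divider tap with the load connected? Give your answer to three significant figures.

The load sits in parallel with R₂: R₂‖R_L = (939 × 13300) / (939 + 13300) = 877.1 Ω.
V_out = 16.6 × 877.1 / (10000 + 877.1) = 16.6 × 877.1/10880 = 1.34 V.

V_out ≈ 1.34 V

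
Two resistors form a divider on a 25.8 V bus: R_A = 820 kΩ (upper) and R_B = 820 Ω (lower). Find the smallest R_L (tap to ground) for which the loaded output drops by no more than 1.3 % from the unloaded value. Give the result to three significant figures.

R_L(min) ≈ 62.2 kΩ

Output resistance R_th = R_A‖R_B = (820000 × 820)/820800 = 819.2 Ω.
The fractional drop is R_th/(R_th + R_L); requiring this ≤ 0.0130 gives R_L ≥ R_th(1/0.0130 − 1) = 819.2 × 75.92 = 62.2 kΩ.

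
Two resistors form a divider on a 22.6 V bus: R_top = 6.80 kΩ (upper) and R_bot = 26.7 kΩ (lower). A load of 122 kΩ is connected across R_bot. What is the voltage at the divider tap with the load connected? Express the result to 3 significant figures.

V_out ≈ 17.2 V

The load sits in parallel with R_bot: R_bot‖R_L = (26.7 × 122) / (26.7 + 122) = 21.91 kΩ.
V_out = 22.6 × 21.91 / (6.80 + 21.91) = 22.6 × 21.91/28.71 = 17.2 V.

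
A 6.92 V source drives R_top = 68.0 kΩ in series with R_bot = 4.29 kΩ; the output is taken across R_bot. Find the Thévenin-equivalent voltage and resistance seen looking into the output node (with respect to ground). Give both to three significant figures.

V_th is the open-circuit tap voltage: 6.92 × 4.29/(68.0 + 4.29) = 0.411 V.
With the supply zeroed, R_top and R_bot appear in parallel from the tap: R_th = R_top‖R_bot = (68.0 × 4.29)/72.29 = 4.04 kΩ.

V_th = 0.411 V, R_th = 4.04 kΩ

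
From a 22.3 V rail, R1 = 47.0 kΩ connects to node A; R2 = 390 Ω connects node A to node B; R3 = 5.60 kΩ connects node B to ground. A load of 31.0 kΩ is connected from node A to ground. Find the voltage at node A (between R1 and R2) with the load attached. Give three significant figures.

V ≈ 2.15 V

Below node A the series string R2+R3 = 5990 Ω sits in parallel with the 31000 Ω load: 5020 Ω.
V_A = 22.3 × 5020/(47000 + 5020) = 2.15 V.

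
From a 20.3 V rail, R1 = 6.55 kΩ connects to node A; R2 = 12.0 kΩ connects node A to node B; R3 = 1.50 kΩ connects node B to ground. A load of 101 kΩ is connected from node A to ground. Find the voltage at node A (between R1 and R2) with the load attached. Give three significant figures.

V ≈ 13.1 V

Below node A the series string R2+R3 = 13.50 kΩ sits in parallel with the 101 kΩ load: 11.91 kΩ.
V_A = 20.3 × 11.91/(6.55 + 11.91) = 13.1 V.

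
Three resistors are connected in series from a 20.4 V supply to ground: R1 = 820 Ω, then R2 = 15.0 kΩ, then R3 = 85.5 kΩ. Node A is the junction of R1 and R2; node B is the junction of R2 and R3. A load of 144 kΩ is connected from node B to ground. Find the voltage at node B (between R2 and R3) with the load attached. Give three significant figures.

V ≈ 15.8 V

At node B, R3 is in parallel with the load: R3‖R_L = 53650 Ω.
Below node A the resistance is R2 + (R3‖R_L) = 68650 Ω, so V_A = 20.4 × 68650/69470 = 20.16 V.
Then V_B = V_A × (R3‖R_L)/(R2 + R3‖R_L) = 20.16 × 53650/68650 = 15.8 V.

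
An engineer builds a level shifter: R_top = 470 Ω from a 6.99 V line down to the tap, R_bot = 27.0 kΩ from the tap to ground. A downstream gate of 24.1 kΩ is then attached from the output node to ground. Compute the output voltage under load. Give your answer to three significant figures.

The load sits in parallel with R_bot: R_bot‖R_L = (27000 × 24100) / (27000 + 24100) = 12730 Ω.
V_out = 6.99 × 12730 / (470 + 12730) = 6.99 × 12730/13200 = 6.74 V.
(Unloaded it would have been 6.87 V.)

V_out ≈ 6.74 V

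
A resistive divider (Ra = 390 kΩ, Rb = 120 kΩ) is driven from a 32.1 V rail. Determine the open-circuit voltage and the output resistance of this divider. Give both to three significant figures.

V_th is the open-circuit tap voltage: 32.1 × 120/(390 + 120) = 7.55 V.
With the supply zeroed, Ra and Rb appear in parallel from the tap: R_th = Ra‖Rb = (390 × 120)/510.0 = 91.8 kΩ.

V_th = 7.55 V, R_th = 91.8 kΩ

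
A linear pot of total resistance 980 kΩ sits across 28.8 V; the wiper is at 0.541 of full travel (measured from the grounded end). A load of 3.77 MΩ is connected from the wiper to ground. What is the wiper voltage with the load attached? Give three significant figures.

V ≈ 14.6 V

The wiper splits the pot into (1−α)R = 449.8 kΩ above and αR = 530.2 kΩ below.
Lower section ‖ load = 464.8 kΩ.
V_wiper = 28.8 × 464.8/(449.8 + 464.8) = 14.6 V.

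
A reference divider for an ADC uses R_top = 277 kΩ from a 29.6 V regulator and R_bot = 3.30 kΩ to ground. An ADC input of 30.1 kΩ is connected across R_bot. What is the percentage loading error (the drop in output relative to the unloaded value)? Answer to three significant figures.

The divider's output (Thévenin) resistance is R_top‖R_bot = 3.261 kΩ.
Fractional drop under load = R_th/(R_th + R_L) = 3.261 / (3.261 + 30.1) = 0.09775.
So the output falls by 9.78 %.

9.78 %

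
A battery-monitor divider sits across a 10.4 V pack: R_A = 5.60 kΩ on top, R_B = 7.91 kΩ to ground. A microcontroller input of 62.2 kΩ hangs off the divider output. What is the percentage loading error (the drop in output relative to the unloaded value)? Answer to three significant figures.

The divider's output (Thévenin) resistance is R_A‖R_B = 3.279 kΩ.
Fractional drop under load = R_th/(R_th + R_L) = 3.279 / (3.279 + 62.2) = 0.05007.
So the output falls by 5.01 %.

5.01 %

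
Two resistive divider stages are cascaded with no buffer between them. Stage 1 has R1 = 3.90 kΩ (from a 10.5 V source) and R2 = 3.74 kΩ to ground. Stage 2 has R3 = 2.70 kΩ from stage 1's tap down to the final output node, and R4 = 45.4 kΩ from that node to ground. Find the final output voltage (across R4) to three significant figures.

Stage 2 presents R3+R4 = 48.10 kΩ as a load on stage 1's tap.
Stage 1's lower leg becomes R2‖(R3+R4) = 3.470 kΩ, so V_mid = 10.5 × 3.470/7.370 = 4.944 V.
Stage 2 is itself unloaded: V_out = V_mid × R4/(R3+R4) = 4.944 × 45.4/48.10 = 4.67 V.

V_out ≈ 4.67 V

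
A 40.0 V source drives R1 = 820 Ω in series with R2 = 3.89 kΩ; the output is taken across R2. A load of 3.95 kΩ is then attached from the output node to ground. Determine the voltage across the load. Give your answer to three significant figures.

The load sits in parallel with R2: R2‖R_L = (3890 × 3950) / (3890 + 3950) = 1960 Ω.
V_out = 40.0 × 1960 / (820 + 1960) = 40.0 × 1960/2780 = 28.2 V.

V_out ≈ 28.2 V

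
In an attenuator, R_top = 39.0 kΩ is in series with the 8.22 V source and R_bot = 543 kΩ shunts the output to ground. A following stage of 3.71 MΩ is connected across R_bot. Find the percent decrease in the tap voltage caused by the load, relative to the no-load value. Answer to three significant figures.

0.971 %

The divider's output (Thévenin) resistance is R_top‖R_bot = 36.39 kΩ.
Fractional drop under load = R_th/(R_th + R_L) = 36.39 / (36.39 + 3710) = 0.009712.
So the output falls by 0.971 %.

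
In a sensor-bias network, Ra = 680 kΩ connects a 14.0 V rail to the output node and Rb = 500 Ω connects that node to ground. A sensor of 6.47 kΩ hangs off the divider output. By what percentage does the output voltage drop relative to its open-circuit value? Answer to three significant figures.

7.17 %

The divider's output (Thévenin) resistance is Ra‖Rb = 499.6 Ω.
Fractional drop under load = R_th/(R_th + R_L) = 499.6 / (499.6 + 6470) = 0.07169.
So the output falls by 7.17 %.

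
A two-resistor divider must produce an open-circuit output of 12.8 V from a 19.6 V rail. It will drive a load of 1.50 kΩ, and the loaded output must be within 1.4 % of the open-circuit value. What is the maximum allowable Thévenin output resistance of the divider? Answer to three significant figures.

R_th ≤ 21.3 Ω

Loading drop = R_th/(R_th + R_L) ≤ 0.0140, so R_th ≤ R_L · ε/(1−ε) = 1.50 kΩ × 0.0140/0.9860 = 21.3 Ω.
(Any R1, R2 with R2/(R1+R2) = 0.653 and R1‖R2 ≤ 21.3 Ω will meet the spec.)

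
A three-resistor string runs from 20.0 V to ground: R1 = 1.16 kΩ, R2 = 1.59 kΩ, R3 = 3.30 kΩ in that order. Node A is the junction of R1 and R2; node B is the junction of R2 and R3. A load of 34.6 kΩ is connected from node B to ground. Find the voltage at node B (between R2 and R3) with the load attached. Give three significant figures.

At node B, R3 is in parallel with the load: R3‖R_L = 3.013 kΩ.
Below node A the resistance is R2 + (R3‖R_L) = 4.603 kΩ, so V_A = 20.0 × 4.603/5.763 = 15.97 V.
Then V_B = V_A × (R3‖R_L)/(R2 + R3‖R_L) = 15.97 × 3.013/4.603 = 10.5 V.

V ≈ 10.5 V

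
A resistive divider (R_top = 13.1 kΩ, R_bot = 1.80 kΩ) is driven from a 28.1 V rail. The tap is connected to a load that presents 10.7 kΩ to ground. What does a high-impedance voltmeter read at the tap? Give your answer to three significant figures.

V_out ≈ 2.96 V

The load sits in parallel with R_bot: R_bot‖R_L = (1.80 × 10.7) / (1.80 + 10.7) = 1.541 kΩ.
V_out = 28.1 × 1.541 / (13.1 + 1.541) = 28.1 × 1.541/14.64 = 2.96 V.
(Unloaded it would have been 3.39 V.)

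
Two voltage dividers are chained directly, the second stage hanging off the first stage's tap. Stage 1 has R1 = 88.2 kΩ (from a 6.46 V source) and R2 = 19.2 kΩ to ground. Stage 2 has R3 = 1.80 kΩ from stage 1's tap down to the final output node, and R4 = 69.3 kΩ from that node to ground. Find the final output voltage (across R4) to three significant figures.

V_out ≈ 0.921 V

Stage 2 presents R3+R4 = 71.10 kΩ as a load on stage 1's tap.
Stage 1's lower leg becomes R2‖(R3+R4) = 15.12 kΩ, so V_mid = 6.46 × 15.12/103.3 = 0.9452 V.
Stage 2 is itself unloaded: V_out = V_mid × R4/(R3+R4) = 0.9452 × 69.3/71.10 = 0.921 V.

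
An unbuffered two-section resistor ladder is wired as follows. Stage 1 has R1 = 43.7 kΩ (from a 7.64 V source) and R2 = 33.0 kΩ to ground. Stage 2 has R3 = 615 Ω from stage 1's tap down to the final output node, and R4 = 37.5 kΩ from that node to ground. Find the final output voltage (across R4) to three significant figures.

V_out ≈ 2.17 V

Stage 2 presents R3+R4 = 38120 Ω as a load on stage 1's tap.
Stage 1's lower leg becomes R2‖(R3+R4) = 17690 Ω, so V_mid = 7.64 × 17690/61390 = 2.201 V.
Stage 2 is itself unloaded: V_out = V_mid × R4/(R3+R4) = 2.201 × 37500/38120 = 2.17 V.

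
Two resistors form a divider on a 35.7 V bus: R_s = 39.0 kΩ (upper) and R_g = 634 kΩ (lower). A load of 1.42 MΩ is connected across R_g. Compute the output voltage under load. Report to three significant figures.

V_out ≈ 32.8 V

The load sits in parallel with R_g: R_g‖R_L = (634 × 1420) / (634 + 1420) = 438.3 kΩ.
V_out = 35.7 × 438.3 / (39.0 + 438.3) = 35.7 × 438.3/477.3 = 32.8 V.
(Unloaded it would have been 33.6 V.)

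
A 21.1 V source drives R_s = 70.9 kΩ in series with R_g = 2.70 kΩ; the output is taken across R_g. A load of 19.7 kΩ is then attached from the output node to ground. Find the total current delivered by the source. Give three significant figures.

I ≈ 0.288 mA

R_g‖R_L = 2.375 kΩ, so the source sees R_s + R_g‖R_L = 73.27 kΩ.
I = 21.1 V / 73.27 kΩ = 0.288 mA.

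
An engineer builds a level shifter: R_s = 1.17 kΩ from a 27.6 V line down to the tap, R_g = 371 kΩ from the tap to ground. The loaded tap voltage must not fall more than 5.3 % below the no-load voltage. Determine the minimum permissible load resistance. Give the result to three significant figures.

R_L(min) ≈ 20.8 kΩ

Output resistance R_th = R_s‖R_g = (1.17 × 371)/372.2 = 1.166 kΩ.
The fractional drop is R_th/(R_th + R_L); requiring this ≤ 0.0530 gives R_L ≥ R_th(1/0.0530 − 1) = 1.166 × 17.87 = 20.8 kΩ.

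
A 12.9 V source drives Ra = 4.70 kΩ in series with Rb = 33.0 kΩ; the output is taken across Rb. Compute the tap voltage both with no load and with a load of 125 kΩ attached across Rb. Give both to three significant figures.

Open-circuit: V = 12.9 × 33.0/(4.70 + 33.0) = 11.3 V.
With the load, Rb becomes Rb‖R_L = 26.11 kΩ, so V = 12.9 × 26.11/30.81 = 10.9 V.

Unloaded: 11.3 V; loaded: 10.9 V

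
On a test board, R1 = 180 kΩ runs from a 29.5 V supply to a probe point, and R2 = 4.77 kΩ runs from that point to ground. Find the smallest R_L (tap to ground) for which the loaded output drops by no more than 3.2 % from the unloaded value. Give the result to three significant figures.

Output resistance R_th = R1‖R2 = (180 × 4.77)/184.8 = 4.647 kΩ.
The fractional drop is R_th/(R_th + R_L); requiring this ≤ 0.0320 gives R_L ≥ R_th(1/0.0320 − 1) = 4.647 × 30.25 = 141 kΩ.

R_L(min) ≈ 141 kΩ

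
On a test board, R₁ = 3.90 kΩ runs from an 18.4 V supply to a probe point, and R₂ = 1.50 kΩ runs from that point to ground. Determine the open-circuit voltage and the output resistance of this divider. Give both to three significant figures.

V_th = 5.11 V, R_th = 1.08 kΩ

V_th is the open-circuit tap voltage: 18.4 × 1.50/(3.90 + 1.50) = 5.11 V.
With the supply zeroed, R₁ and R₂ appear in parallel from the tap: R_th = R₁‖R₂ = (3.90 × 1.50)/5.400 = 1.08 kΩ.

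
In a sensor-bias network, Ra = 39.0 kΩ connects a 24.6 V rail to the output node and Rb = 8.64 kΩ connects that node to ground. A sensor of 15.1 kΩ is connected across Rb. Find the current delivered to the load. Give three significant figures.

I_L ≈ 0.201 mA

Rb‖R_L = 5.496 kΩ; V_out = 24.6 × 5.496/44.50 = 3.038 V.
I_L = V_out / R_L = 3.038 / 15.1 kΩ = 0.201 mA.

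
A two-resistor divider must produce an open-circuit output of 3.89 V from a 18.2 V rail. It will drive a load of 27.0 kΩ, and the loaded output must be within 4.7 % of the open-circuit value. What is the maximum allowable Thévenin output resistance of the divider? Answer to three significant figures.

R_th ≤ 1.33 kΩ

Loading drop = R_th/(R_th + R_L) ≤ 0.0470, so R_th ≤ R_L · ε/(1−ε) = 27.0 kΩ × 0.0470/0.9530 = 1.33 kΩ.
(Any R1, R2 with R2/(R1+R2) = 0.214 and R1‖R2 ≤ 1.33 kΩ will meet the spec.)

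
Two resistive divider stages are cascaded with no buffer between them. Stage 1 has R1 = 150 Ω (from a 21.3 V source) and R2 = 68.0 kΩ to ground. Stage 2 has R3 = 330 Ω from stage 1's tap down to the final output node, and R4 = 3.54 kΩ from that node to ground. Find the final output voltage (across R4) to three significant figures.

Stage 2 presents R3+R4 = 3870 Ω as a load on stage 1's tap.
Stage 1's lower leg becomes R2‖(R3+R4) = 3662 Ω, so V_mid = 21.3 × 3662/3812 = 20.46 V.
Stage 2 is itself unloaded: V_out = V_mid × R4/(R3+R4) = 20.46 × 3540/3870 = 18.7 V.

V_out ≈ 18.7 V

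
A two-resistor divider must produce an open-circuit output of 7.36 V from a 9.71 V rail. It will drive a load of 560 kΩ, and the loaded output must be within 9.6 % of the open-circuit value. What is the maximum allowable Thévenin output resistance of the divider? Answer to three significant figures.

R_th ≤ 59.5 kΩ

Loading drop = R_th/(R_th + R_L) ≤ 0.0960, so R_th ≤ R_L · ε/(1−ε) = 560 kΩ × 0.0960/0.9040 = 59.5 kΩ.
(Any R1, R2 with R2/(R1+R2) = 0.758 and R1‖R2 ≤ 59.5 kΩ will meet the spec.)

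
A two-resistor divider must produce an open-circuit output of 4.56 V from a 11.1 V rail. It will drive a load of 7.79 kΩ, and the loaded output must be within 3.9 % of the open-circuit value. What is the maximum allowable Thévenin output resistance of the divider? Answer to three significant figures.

Loading drop = R_th/(R_th + R_L) ≤ 0.0390, so R_th ≤ R_L · ε/(1−ε) = 7.79 kΩ × 0.0390/0.9610 = 316 Ω.

R_th ≤ 316 Ω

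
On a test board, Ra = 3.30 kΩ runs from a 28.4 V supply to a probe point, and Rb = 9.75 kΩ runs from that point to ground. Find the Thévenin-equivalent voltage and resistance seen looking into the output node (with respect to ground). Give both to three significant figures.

V_th is the open-circuit tap voltage: 28.4 × 9.75/(3.30 + 9.75) = 21.2 V.
With the supply zeroed, Ra and Rb appear in parallel from the tap: R_th = Ra‖Rb = (3.30 × 9.75)/13.05 = 2.47 kΩ.

V_th = 21.2 V, R_th = 2.47 kΩ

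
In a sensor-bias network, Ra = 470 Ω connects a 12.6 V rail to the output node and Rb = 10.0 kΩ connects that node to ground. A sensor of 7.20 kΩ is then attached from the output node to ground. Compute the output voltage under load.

V_out ≈ 11.3 V

The load sits in parallel with Rb: Rb‖R_L = (10000 × 7200) / (10000 + 7200) = 4186 Ω.
V_out = 12.6 × 4186 / (470 + 4186) = 12.6 × 4186/4656 = 11.3 V.
(Unloaded it would have been 12.0 V.)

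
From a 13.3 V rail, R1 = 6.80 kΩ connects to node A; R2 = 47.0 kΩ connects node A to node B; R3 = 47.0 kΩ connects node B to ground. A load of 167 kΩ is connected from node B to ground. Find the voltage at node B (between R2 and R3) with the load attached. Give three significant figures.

At node B, R3 is in parallel with the load: R3‖R_L = 36.68 kΩ.
Below node A the resistance is R2 + (R3‖R_L) = 83.68 kΩ, so V_A = 13.3 × 83.68/90.48 = 12.30 V.
Then V_B = V_A × (R3‖R_L)/(R2 + R3‖R_L) = 12.30 × 36.68/83.68 = 5.39 V.

V ≈ 5.39 V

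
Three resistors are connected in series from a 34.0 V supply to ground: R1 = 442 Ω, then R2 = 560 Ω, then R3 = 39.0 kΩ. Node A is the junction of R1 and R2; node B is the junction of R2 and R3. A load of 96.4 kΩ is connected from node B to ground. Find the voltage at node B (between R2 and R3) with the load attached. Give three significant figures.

At node B, R3 is in parallel with the load: R3‖R_L = 27770 Ω.
Below node A the resistance is R2 + (R3‖R_L) = 28330 Ω, so V_A = 34.0 × 28330/28770 = 33.48 V.
Then V_B = V_A × (R3‖R_L)/(R2 + R3‖R_L) = 33.48 × 27770/28330 = 32.8 V.

V ≈ 32.8 V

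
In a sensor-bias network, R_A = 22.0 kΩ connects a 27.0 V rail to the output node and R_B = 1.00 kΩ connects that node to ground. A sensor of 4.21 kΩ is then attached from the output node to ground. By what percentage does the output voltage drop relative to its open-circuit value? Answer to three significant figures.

Unloaded V = 27.0 × 1.00/23.00 = 1.174 V.
Loaded: R_B‖R_L = 0.8081 kΩ, giving V = 27.0 × 0.8081/22.81 = 0.9566 V.
Drop = (1.174 − 0.9566) / 1.174 = 18.5 %.

18.5 %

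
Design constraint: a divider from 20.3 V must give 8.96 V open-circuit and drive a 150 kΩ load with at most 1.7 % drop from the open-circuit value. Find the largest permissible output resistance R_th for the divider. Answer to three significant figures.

R_th ≤ 2.59 kΩ

Loading drop = R_th/(R_th + R_L) ≤ 0.0170, so R_th ≤ R_L · ε/(1−ε) = 150 kΩ × 0.0170/0.9830 = 2.59 kΩ.
(Any R1, R2 with R2/(R1+R2) = 0.441 and R1‖R2 ≤ 2.59 kΩ will meet the spec.)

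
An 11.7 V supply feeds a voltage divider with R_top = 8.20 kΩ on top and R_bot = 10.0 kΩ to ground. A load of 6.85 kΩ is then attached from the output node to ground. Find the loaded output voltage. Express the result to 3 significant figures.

The load sits in parallel with R_bot: R_bot‖R_L = (10.0 × 6.85) / (10.0 + 6.85) = 4.065 kΩ.
V_out = 11.7 × 4.065 / (8.20 + 4.065) = 11.7 × 4.065/12.27 = 3.88 V.

V_out ≈ 3.88 V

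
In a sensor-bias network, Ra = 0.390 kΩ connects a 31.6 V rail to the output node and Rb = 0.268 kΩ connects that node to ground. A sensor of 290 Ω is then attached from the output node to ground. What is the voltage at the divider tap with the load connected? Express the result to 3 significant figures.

V_out ≈ 8.32 V

The load sits in parallel with Rb: Rb‖R_L = (268 × 290) / (268 + 290) = 139.3 Ω.
V_out = 31.6 × 139.3 / (390 + 139.3) = 31.6 × 139.3/529.3 = 8.32 V.
(Unloaded it would have been 12.9 V.)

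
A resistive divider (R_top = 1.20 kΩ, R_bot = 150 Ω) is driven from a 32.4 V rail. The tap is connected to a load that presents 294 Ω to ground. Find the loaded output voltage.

The load sits in parallel with R_bot: R_bot‖R_L = (150 × 294) / (150 + 294) = 99.32 Ω.
V_out = 32.4 × 99.32 / (1200 + 99.32) = 32.4 × 99.32/1299 = 2.48 V.
(Unloaded it would have been 3.60 V.)

V_out ≈ 2.48 V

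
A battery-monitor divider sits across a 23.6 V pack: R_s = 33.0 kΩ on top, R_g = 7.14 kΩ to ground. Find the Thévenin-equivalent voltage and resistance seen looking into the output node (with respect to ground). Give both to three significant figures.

V_th = 4.20 V, R_th = 5.87 kΩ

V_th is the open-circuit tap voltage: 23.6 × 7.14/(33.0 + 7.14) = 4.20 V.
With the supply zeroed, R_s and R_g appear in parallel from the tap: R_th = R_s‖R_g = (33.0 × 7.14)/40.14 = 5.87 kΩ.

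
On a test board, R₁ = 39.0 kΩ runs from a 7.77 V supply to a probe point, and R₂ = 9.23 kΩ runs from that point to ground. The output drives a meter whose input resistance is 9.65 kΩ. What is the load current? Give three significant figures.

I_L ≈ 0.0869 mA

R₂‖R_L = 4.718 kΩ; V_out = 7.77 × 4.718/43.72 = 0.8385 V.
I_L = V_out / R_L = 0.8385 / 9.65 kΩ = 0.0869 mA.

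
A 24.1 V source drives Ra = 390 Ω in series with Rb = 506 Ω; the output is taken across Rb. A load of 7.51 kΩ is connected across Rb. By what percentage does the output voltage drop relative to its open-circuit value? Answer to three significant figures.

The divider's output (Thévenin) resistance is Ra‖Rb = 220.2 Ω.
Fractional drop under load = R_th/(R_th + R_L) = 220.2 / (220.2 + 7510) = 0.02849.
So the output falls by 2.85 %.

2.85 %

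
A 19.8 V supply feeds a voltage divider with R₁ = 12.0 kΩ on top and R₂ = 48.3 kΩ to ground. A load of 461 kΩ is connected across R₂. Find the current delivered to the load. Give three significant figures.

R₂‖R_L = 43.72 kΩ; V_out = 19.8 × 43.72/55.72 = 15.54 V.
I_L = V_out / R_L = 15.54 / 461 kΩ = 0.0337 mA.

I_L ≈ 0.0337 mA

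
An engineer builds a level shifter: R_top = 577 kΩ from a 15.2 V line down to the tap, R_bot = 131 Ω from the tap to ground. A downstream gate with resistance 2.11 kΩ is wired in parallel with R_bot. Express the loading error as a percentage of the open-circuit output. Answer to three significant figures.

5.84 %

The divider's output (Thévenin) resistance is R_top‖R_bot = 131.0 Ω.
Fractional drop under load = R_th/(R_th + R_L) = 131.0 / (131.0 + 2110) = 0.05844.
So the output falls by 5.84 %.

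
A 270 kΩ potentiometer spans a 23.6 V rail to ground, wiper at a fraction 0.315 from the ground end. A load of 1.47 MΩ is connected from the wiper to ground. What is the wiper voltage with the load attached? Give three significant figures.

V ≈ 7.15 V

The wiper splits the pot into (1−α)R = 184.9 kΩ above and αR = 85.05 kΩ below.
Lower section ‖ load = 80.40 kΩ.
V_wiper = 23.6 × 80.40/(184.9 + 80.40) = 7.15 V.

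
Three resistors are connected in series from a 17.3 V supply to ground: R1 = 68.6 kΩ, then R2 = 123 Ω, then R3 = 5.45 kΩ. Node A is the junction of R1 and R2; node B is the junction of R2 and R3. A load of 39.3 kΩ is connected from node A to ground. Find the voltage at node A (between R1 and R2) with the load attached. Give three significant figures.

V ≈ 1.15 V

Below node A the series string R2+R3 = 5573 Ω sits in parallel with the 39300 Ω load: 4881 Ω.
V_A = 17.3 × 4881/(68600 + 4881) = 1.15 V.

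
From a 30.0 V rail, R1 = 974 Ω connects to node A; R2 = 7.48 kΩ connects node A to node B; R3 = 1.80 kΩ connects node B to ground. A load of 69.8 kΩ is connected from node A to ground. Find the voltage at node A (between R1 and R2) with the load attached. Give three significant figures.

V ≈ 26.8 V

Below node A the series string R2+R3 = 9280 Ω sits in parallel with the 69800 Ω load: 8191 Ω.
V_A = 30.0 × 8191/(974 + 8191) = 26.8 V.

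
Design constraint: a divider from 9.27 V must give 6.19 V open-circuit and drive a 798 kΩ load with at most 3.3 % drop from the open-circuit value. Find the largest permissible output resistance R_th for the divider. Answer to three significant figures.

Loading drop = R_th/(R_th + R_L) ≤ 0.0330, so R_th ≤ R_L · ε/(1−ε) = 798 kΩ × 0.0330/0.9670 = 27.2 kΩ.
(Any R1, R2 with R2/(R1+R2) = 0.668 and R1‖R2 ≤ 27.2 kΩ will meet the spec.)

R_th ≤ 27.2 kΩ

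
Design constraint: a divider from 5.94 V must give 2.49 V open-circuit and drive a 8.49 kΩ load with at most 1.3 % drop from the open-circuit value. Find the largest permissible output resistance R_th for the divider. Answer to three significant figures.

R_th ≤ 112 Ω

Loading drop = R_th/(R_th + R_L) ≤ 0.0130, so R_th ≤ R_L · ε/(1−ε) = 8.49 kΩ × 0.0130/0.9870 = 112 Ω.
(Any R1, R2 with R2/(R1+R2) = 0.419 and R1‖R2 ≤ 112 Ω will meet the spec.)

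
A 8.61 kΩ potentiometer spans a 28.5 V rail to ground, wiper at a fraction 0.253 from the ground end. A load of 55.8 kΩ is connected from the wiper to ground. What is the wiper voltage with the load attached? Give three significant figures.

V ≈ 7.01 V

The wiper splits the pot into (1−α)R = 6.432 kΩ above and αR = 2.178 kΩ below.
Lower section ‖ load = 2.096 kΩ.
V_wiper = 28.5 × 2.096/(6.432 + 2.096) = 7.01 V.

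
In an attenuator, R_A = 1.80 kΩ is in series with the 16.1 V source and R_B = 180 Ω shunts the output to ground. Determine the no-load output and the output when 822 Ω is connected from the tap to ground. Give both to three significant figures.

Unloaded: 1.46 V; loaded: 1.22 V

Open-circuit: V = 16.1 × 180/(1800 + 180) = 1.46 V.
With the load, R_B becomes R_B‖R_L = 147.7 Ω, so V = 16.1 × 147.7/1948 = 1.22 V.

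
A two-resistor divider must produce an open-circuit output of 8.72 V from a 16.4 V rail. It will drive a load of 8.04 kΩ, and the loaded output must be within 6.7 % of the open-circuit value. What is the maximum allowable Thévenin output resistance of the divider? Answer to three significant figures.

R_th ≤ 577 Ω

Loading drop = R_th/(R_th + R_L) ≤ 0.0670, so R_th ≤ R_L · ε/(1−ε) = 8.04 kΩ × 0.0670/0.9330 = 577 Ω.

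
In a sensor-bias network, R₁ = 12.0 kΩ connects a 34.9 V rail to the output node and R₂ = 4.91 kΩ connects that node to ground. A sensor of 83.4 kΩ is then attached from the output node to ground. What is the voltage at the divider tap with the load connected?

The load sits in parallel with R₂: R₂‖R_L = (4.91 × 83.4) / (4.91 + 83.4) = 4.637 kΩ.
V_out = 34.9 × 4.637 / (12.0 + 4.637) = 34.9 × 4.637/16.64 = 9.73 V.
(Unloaded it would have been 10.1 V.)

V_out ≈ 9.73 V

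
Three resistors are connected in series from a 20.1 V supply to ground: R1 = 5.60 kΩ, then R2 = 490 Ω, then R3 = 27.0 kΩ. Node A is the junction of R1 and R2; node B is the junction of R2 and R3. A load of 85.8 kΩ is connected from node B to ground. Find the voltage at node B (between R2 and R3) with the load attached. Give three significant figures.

At node B, R3 is in parallel with the load: R3‖R_L = 20540 Ω.
Below node A the resistance is R2 + (R3‖R_L) = 21030 Ω, so V_A = 20.1 × 21030/26630 = 15.87 V.
Then V_B = V_A × (R3‖R_L)/(R2 + R3‖R_L) = 15.87 × 20540/21030 = 15.5 V.

V ≈ 15.5 V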